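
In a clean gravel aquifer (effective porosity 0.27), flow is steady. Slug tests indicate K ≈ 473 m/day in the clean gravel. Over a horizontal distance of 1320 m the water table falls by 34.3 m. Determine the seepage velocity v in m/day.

Hydraulic gradient i = Δh / L = 34.3 / 1320 = 0.02598.
Darcy flux q = K · i = 473.0 × 0.02598 = 12.29 m/day.
Seepage velocity v = q / n_e = 12.29 / 0.27 = 45.52 m/day.

45.5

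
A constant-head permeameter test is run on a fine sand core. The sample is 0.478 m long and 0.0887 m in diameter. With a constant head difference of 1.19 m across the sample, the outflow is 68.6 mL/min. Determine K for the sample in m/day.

6.42

Cross-sectional area A = π·(d/2)² = π × (0.0887/2)² = 0.006179 m².
Convert discharge: 68.6 mL/min = 1.143e-06 m³/s.
Darcy's law rearranged: K = Q·L / (A·Δh) = 1.143e-06 × 0.478 / (0.006179 × 1.19) = 7.432e-05 m/s = 6.421 m/day.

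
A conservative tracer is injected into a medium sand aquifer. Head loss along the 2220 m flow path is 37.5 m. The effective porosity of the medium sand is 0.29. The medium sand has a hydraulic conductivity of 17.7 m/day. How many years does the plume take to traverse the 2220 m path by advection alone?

5.90

Hydraulic gradient i = Δh / L = 37.5 / 2220 = 0.01689.
Darcy flux q = K · i = 17.70 × 0.01689 = 0.2990 m/day.
Seepage velocity v = q / n_e = 0.2990 / 0.29 = 1.031 m/day.
Travel time t = L / v = 2220 / 1.031 = 2153 days = 5.895 years.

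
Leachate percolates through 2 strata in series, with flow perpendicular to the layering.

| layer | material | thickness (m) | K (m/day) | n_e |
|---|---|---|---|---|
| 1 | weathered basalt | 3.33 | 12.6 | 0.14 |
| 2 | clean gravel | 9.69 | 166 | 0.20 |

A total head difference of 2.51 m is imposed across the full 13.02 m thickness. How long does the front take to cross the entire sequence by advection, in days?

With flow normal to the layers, continuity requires the same specific discharge q through every layer.
Σ(b_i/K_i) = 3.33/12.6 + 9.69/166 = 0.3227 d.
q = Δh / Σ(b_i/K_i) = 2.51 / 0.3227 = 7.779 m/day.
In each layer the seepage velocity is v_i = q/n_i, so the layer transit time is t_i = b_i·n_i / q:
  layer 1 (weathered basalt): t_1 = 3.33 × 0.14 / 7.779 = 0.05993 d
  layer 2 (clean gravel): t_2 = 9.69 × 0.20 / 7.779 = 0.2491 d
Total t = Σ t_i = 0.3091 days.

0.309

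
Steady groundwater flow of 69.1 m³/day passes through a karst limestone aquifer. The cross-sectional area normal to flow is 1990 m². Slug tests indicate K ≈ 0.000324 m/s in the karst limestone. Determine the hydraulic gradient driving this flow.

Convert K: 0.000324 m/s × 86400 = 27.99 m/day.
From Q = K·A·i, i = Q / (K·A) = 69.1 / (27.99 × 1990) = 0.001240.

0.00124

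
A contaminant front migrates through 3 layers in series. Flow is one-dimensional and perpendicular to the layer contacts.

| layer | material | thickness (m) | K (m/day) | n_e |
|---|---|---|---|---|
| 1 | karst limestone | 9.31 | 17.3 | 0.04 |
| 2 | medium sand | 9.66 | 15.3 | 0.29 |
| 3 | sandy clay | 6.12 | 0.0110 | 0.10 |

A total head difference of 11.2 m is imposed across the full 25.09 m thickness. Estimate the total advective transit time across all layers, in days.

With flow normal to the layers, continuity requires the same specific discharge q through every layer.
Σ(b_i/K_i) = 9.31/17.3 + 9.66/15.3 + 6.12/0.0110 = 557.5 d.
q = Δh / Σ(b_i/K_i) = 11.2 / 557.5 = 0.02009 m/day.
In each layer the seepage velocity is v_i = q/n_i, so the layer transit time is t_i = b_i·n_i / q:
  layer 1 (karst limestone): t_1 = 9.31 × 0.04 / 0.02009 = 18.54 d
  layer 2 (medium sand): t_2 = 9.66 × 0.29 / 0.02009 = 139.5 d
  layer 3 (sandy clay): t_3 = 6.12 × 0.10 / 0.02009 = 30.47 d
Total t = Σ t_i = 188.5 days.

188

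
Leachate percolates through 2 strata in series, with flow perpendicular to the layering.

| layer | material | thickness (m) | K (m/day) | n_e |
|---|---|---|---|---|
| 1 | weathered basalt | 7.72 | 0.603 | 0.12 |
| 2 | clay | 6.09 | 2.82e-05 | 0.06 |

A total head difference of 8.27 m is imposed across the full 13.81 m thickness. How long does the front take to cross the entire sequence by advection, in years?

92.4

With flow normal to the layers, continuity requires the same specific discharge q through every layer.
Σ(b_i/K_i) = 7.72/0.603 + 6.09/2.82e-05 = 2.160e+05 d.
q = Δh / Σ(b_i/K_i) = 8.27 / 2.160e+05 = 3.829e-05 m/day.
In each layer the seepage velocity is v_i = q/n_i, so the layer transit time is t_i = b_i·n_i / q:
  layer 1 (weathered basalt): t_1 = 7.72 × 0.12 / 3.829e-05 = 24193 d
  layer 2 (clay): t_2 = 6.09 × 0.06 / 3.829e-05 = 9542 d
Total t = Σ t_i = 33735 days = 92.36 years.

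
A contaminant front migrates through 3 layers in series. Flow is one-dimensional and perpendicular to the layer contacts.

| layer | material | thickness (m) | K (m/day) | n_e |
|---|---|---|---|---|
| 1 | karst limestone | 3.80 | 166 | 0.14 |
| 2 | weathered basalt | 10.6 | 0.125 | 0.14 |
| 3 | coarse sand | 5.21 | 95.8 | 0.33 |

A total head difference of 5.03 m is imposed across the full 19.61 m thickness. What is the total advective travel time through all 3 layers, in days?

63.0

With flow normal to the layers, continuity requires the same specific discharge q through every layer.
Σ(b_i/K_i) = 3.80/166 + 10.6/0.125 + 5.21/95.8 = 84.88 d.
q = Δh / Σ(b_i/K_i) = 5.03 / 84.88 = 0.05926 m/day.
In each layer the seepage velocity is v_i = q/n_i, so the layer transit time is t_i = b_i·n_i / q:
  layer 1 (karst limestone): t_1 = 3.80 × 0.14 / 0.05926 = 8.977 d
  layer 2 (weathered basalt): t_2 = 10.6 × 0.14 / 0.05926 = 25.04 d
  layer 3 (coarse sand): t_3 = 5.21 × 0.33 / 0.05926 = 29.01 d
Total t = Σ t_i = 63.03 days.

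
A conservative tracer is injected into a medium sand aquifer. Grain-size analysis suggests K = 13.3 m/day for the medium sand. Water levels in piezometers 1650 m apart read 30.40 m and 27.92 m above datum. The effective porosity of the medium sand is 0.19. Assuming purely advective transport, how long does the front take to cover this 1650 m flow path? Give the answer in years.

42.9

Hydraulic gradient i = (30.40 − 27.92) / 1650 = 2.48 / 1650 = 0.001503.
Darcy flux q = K · i = 13.30 × 0.001503 = 0.01999 m/day.
Seepage velocity v = q / n_e = 0.01999 / 0.19 = 0.1052 m/day.
Travel time t = L / v = 1650 / 0.1052 = 15683 days = 42.94 years.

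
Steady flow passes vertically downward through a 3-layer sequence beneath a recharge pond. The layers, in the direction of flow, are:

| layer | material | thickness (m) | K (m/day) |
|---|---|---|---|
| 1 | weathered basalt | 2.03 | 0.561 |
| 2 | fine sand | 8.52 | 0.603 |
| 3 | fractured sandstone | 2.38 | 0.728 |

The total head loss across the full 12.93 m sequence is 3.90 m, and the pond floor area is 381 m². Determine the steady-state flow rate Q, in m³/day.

70.7

Flow is perpendicular to layering, so the layers act in series and the equivalent K is the thickness-weighted harmonic mean.
Total thickness L = 2.03 + 8.52 + 2.38 = 12.93 m.
Σ(b_i/K_i) = 2.03/0.561 + 8.52/0.603 + 2.38/0.728 = 21.02 d.
K_eq = L / Σ(b_i/K_i) = 12.93 / 21.02 = 0.6152 m/day.
Q = K_eq · A · (Δh/L) = 0.6152 × 381 × (3.90/12.93) = 70.70 m³/day.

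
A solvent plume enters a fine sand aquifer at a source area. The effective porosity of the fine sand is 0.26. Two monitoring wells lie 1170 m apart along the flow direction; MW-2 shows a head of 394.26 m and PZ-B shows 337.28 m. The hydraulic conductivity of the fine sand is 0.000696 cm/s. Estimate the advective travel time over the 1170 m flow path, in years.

28.4

Convert K: 0.000696 cm/s × 864 = 0.6013 m/day.
Hydraulic gradient i = (394.26 − 337.28) / 1170 = 56.98 / 1170 = 0.04870.
Darcy flux q = K · i = 0.6013 × 0.04870 = 0.02929 m/day.
Seepage velocity v = q / n_e = 0.02929 / 0.26 = 0.1126 m/day.
Travel time t = L / v = 1170 / 0.1126 = 10387 days = 28.44 years.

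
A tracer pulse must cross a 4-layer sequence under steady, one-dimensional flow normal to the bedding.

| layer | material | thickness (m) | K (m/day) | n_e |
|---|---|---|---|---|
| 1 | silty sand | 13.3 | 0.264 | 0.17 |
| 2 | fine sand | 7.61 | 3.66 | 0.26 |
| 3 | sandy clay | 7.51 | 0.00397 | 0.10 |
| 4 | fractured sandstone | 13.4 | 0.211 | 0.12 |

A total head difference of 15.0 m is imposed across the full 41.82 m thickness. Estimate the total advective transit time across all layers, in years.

2.42

With flow normal to the layers, continuity requires the same specific discharge q through every layer.
Σ(b_i/K_i) = 13.3/0.264 + 7.61/3.66 + 7.51/0.00397 + 13.4/0.211 = 2008 d.
q = Δh / Σ(b_i/K_i) = 15.0 / 2008 = 0.007471 m/day.
In each layer the seepage velocity is v_i = q/n_i, so the layer transit time is t_i = b_i·n_i / q:
  layer 1 (silty sand): t_1 = 13.3 × 0.17 / 0.007471 = 302.6 d
  layer 2 (fine sand): t_2 = 7.61 × 0.26 / 0.007471 = 264.8 d
  layer 3 (sandy clay): t_3 = 7.51 × 0.10 / 0.007471 = 100.5 d
  layer 4 (fractured sandstone): t_4 = 13.4 × 0.12 / 0.007471 = 215.2 d
Total t = Σ t_i = 883.2 days = 2.418 years.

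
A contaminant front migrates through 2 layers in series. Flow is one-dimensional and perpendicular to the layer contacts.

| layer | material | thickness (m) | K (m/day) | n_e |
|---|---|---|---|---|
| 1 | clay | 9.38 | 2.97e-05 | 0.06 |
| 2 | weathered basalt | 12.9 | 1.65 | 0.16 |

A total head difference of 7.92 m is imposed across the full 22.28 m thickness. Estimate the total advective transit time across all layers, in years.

287

With flow normal to the layers, continuity requires the same specific discharge q through every layer.
Σ(b_i/K_i) = 9.38/2.97e-05 + 12.9/1.65 = 3.158e+05 d.
q = Δh / Σ(b_i/K_i) = 7.92 / 3.158e+05 = 2.508e-05 m/day.
In each layer the seepage velocity is v_i = q/n_i, so the layer transit time is t_i = b_i·n_i / q:
  layer 1 (clay): t_1 = 9.38 × 0.06 / 2.508e-05 = 22443 d
  layer 2 (weathered basalt): t_2 = 12.9 × 0.16 / 2.508e-05 = 82308 d
Total t = Σ t_i = 1.048e+05 days = 286.8 years.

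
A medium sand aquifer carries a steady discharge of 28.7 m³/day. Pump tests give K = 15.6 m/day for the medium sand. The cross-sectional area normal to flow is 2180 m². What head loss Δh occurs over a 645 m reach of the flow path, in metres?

0.544

From Q = K·A·i, i = Q / (K·A) = 28.7 / (15.60 × 2180) = 0.0008439.
Head loss Δh = i · L = 0.0008439 × 645 = 0.5443 m.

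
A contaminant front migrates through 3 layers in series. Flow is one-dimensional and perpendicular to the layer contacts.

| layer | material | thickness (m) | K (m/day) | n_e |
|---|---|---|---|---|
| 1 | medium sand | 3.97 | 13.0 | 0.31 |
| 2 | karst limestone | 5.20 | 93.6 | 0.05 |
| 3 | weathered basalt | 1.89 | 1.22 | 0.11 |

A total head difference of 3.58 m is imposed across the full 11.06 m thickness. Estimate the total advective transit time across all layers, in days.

0.906

With flow normal to the layers, continuity requires the same specific discharge q through every layer.
Σ(b_i/K_i) = 3.97/13.0 + 5.20/93.6 + 1.89/1.22 = 1.910 d.
q = Δh / Σ(b_i/K_i) = 3.58 / 1.910 = 1.874 m/day.
In each layer the seepage velocity is v_i = q/n_i, so the layer transit time is t_i = b_i·n_i / q:
  layer 1 (medium sand): t_1 = 3.97 × 0.31 / 1.874 = 0.6566 d
  layer 2 (karst limestone): t_2 = 5.20 × 0.05 / 1.874 = 0.1387 d
  layer 3 (weathered basalt): t_3 = 1.89 × 0.11 / 1.874 = 0.1109 d
Total t = Σ t_i = 0.9063 days.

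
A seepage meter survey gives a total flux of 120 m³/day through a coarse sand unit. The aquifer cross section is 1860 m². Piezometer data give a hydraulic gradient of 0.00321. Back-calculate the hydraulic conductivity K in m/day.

Hydraulic gradient i = 0.00321.
From Q = K·A·i, K = Q / (A·i) = 120 / (1860 × 0.003210) = 20.10 m/day.

20.1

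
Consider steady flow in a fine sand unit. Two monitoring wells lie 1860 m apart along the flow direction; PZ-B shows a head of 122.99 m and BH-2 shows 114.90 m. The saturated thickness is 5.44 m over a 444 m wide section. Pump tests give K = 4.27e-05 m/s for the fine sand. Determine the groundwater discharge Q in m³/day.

Convert K: 4.27e-05 m/s × 86400 = 3.689 m/day.
Cross-sectional area A = 444 × 5.44 = 2415 m².
Hydraulic gradient i = (122.99 − 114.90) / 1860 = 8.09 / 1860 = 0.004349.
Darcy's law: Q = K · A · i = 3.689 × 2415 × 0.004349 = 38.76 m³/day.

38.8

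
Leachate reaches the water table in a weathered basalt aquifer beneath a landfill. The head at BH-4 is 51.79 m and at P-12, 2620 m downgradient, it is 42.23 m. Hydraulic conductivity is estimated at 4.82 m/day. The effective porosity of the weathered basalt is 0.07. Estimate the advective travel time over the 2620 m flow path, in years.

28.5

Hydraulic gradient i = (51.79 − 42.23) / 2620 = 9.56 / 2620 = 0.003649.
Darcy flux q = K · i = 4.820 × 0.003649 = 0.01759 m/day.
Seepage velocity v = q / n_e = 0.01759 / 0.07 = 0.2512 m/day.
Travel time t = L / v = 2620 / 0.2512 = 10428 days = 28.55 years.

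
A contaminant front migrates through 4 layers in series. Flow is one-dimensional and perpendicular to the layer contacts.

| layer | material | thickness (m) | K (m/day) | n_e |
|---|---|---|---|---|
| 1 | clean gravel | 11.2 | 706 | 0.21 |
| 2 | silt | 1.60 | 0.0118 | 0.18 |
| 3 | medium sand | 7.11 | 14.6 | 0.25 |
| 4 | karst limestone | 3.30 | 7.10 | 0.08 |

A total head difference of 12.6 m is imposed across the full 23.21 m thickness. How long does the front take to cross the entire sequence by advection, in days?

With flow normal to the layers, continuity requires the same specific discharge q through every layer.
Σ(b_i/K_i) = 11.2/706 + 1.60/0.0118 + 7.11/14.6 + 3.30/7.10 = 136.6 d.
q = Δh / Σ(b_i/K_i) = 12.6 / 136.6 = 0.09227 m/day.
In each layer the seepage velocity is v_i = q/n_i, so the layer transit time is t_i = b_i·n_i / q:
  layer 1 (clean gravel): t_1 = 11.2 × 0.21 / 0.09227 = 25.49 d
  layer 2 (silt): t_2 = 1.60 × 0.18 / 0.09227 = 3.121 d
  layer 3 (medium sand): t_3 = 7.11 × 0.25 / 0.09227 = 19.26 d
  layer 4 (karst limestone): t_4 = 3.30 × 0.08 / 0.09227 = 2.861 d
Total t = Σ t_i = 50.74 days.

50.7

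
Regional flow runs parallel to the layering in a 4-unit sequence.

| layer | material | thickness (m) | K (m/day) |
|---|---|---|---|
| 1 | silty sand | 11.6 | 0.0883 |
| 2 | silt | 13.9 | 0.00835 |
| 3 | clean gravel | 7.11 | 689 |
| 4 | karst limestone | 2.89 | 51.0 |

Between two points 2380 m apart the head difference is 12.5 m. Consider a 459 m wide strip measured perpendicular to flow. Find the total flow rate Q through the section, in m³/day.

12200

Flow is parallel to layering, so each bed carries its own Darcy discharge and the transmissivities add.
Σ(K_i·b_i) = 0.0883×11.6 + 0.00835×13.9 + 689×7.11 + 51.0×2.89 = 5047 m²/day.
Hydraulic gradient i = Δh / L = 12.5 / 2380 = 0.005252.
Q = Σ(K_i·b_i) · W · i = 5047 × 459 × 0.005252 = 12168 m³/day.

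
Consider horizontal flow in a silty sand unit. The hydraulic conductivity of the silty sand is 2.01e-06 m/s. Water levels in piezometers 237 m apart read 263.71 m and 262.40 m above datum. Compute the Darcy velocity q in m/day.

0.000960

Convert K: 2.01e-06 m/s × 86400 = 0.1737 m/day.
Hydraulic gradient i = (263.71 − 262.40) / 237 = 1.31 / 237 = 0.005527.
Specific discharge q = K · i = 0.1737 × 0.005527 = 0.0009599 m/day.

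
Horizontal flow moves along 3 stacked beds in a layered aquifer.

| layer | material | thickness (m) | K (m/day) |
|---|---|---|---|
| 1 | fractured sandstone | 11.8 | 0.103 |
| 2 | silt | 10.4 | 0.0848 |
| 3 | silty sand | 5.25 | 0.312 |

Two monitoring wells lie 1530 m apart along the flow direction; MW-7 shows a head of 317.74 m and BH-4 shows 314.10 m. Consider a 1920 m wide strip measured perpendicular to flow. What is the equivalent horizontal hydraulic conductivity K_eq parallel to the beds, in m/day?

Flow is parallel to layering, so each bed carries its own Darcy discharge and the transmissivities add.
Σ(K_i·b_i) = 0.103×11.8 + 0.0848×10.4 + 0.312×5.25 = 3.735 m²/day.
Total thickness b = 27.45 m, so K_eq = Σ(K_i·b_i)/b = 0.1361 m/day.

0.136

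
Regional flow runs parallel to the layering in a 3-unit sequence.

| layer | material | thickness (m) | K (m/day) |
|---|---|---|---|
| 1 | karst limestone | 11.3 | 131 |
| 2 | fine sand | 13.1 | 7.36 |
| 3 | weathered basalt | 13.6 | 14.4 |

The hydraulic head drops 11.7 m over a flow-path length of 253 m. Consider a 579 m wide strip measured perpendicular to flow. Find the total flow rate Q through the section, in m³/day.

Flow is parallel to layering, so each bed carries its own Darcy discharge and the transmissivities add.
Σ(K_i·b_i) = 131×11.3 + 7.36×13.1 + 14.4×13.6 = 1773 m²/day.
Hydraulic gradient i = Δh / L = 11.7 / 253 = 0.04625.
Q = Σ(K_i·b_i) · W · i = 1773 × 579 × 0.04625 = 47462 m³/day.

47500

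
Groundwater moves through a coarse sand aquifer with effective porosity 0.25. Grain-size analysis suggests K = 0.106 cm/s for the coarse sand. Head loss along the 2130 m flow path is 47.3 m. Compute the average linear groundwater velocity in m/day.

Convert K: 0.106 cm/s × 864 = 91.58 m/day.
Hydraulic gradient i = Δh / L = 47.3 / 2130 = 0.02221.
Darcy flux q = K · i = 91.58 × 0.02221 = 2.034 m/day.
Seepage velocity v = q / n_e = 2.034 / 0.25 = 8.135 m/day.

8.14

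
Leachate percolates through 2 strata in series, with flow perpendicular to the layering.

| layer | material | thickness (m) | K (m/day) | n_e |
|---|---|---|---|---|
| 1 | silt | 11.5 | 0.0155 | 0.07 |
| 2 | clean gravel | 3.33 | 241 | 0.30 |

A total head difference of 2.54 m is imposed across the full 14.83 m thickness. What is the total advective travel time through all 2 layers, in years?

With flow normal to the layers, continuity requires the same specific discharge q through every layer.
Σ(b_i/K_i) = 11.5/0.0155 + 3.33/241 = 741.9 d.
q = Δh / Σ(b_i/K_i) = 2.54 / 741.9 = 0.003423 m/day.
In each layer the seepage velocity is v_i = q/n_i, so the layer transit time is t_i = b_i·n_i / q:
  layer 1 (silt): t_1 = 11.5 × 0.07 / 0.003423 = 235.1 d
  layer 2 (clean gravel): t_2 = 3.33 × 0.30 / 0.003423 = 291.8 d
Total t = Σ t_i = 527.0 days = 1.443 years.

1.44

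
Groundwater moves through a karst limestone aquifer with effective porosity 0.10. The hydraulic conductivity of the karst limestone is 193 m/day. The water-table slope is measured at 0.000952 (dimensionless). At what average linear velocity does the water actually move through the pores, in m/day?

1.84

Hydraulic gradient i = 0.000952.
Darcy flux q = K · i = 193.0 × 0.0009520 = 0.1837 m/day.
Seepage velocity v = q / n_e = 0.1837 / 0.10 = 1.837 m/day.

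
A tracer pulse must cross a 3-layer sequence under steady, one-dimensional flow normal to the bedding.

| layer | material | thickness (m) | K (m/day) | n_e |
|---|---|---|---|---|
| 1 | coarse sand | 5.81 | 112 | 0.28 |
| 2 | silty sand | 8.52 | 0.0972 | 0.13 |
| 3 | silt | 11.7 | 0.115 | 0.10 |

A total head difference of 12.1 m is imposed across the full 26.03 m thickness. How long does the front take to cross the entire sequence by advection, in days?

61.1

With flow normal to the layers, continuity requires the same specific discharge q through every layer.
Σ(b_i/K_i) = 5.81/112 + 8.52/0.0972 + 11.7/0.115 = 189.4 d.
q = Δh / Σ(b_i/K_i) = 12.1 / 189.4 = 0.06387 m/day.
In each layer the seepage velocity is v_i = q/n_i, so the layer transit time is t_i = b_i·n_i / q:
  layer 1 (coarse sand): t_1 = 5.81 × 0.28 / 0.06387 = 25.47 d
  layer 2 (silty sand): t_2 = 8.52 × 0.13 / 0.06387 = 17.34 d
  layer 3 (silt): t_3 = 11.7 × 0.10 / 0.06387 = 18.32 d
Total t = Σ t_i = 61.13 days.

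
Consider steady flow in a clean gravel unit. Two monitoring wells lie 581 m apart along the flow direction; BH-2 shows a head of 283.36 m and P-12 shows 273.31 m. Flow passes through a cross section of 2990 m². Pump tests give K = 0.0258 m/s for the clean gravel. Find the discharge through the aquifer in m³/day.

115000

Convert K: 0.0258 m/s × 86400 = 2229 m/day.
Hydraulic gradient i = (283.36 − 273.31) / 581 = 10.05 / 581 = 0.01730.
Darcy's law: Q = K · A · i = 2229 × 2990 × 0.01730 = 1.153e+05 m³/day.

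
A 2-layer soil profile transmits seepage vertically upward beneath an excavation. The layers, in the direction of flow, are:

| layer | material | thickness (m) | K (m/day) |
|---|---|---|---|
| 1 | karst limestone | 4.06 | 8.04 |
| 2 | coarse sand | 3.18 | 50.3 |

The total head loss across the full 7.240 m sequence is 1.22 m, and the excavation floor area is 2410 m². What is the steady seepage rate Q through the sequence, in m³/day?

5170

Flow is perpendicular to layering, so the layers act in series and the equivalent K is the thickness-weighted harmonic mean.
Total thickness L = 4.06 + 3.18 = 7.240 m.
Σ(b_i/K_i) = 4.06/8.04 + 3.18/50.3 = 0.5682 d.
K_eq = L / Σ(b_i/K_i) = 7.240 / 0.5682 = 12.74 m/day.
Q = K_eq · A · (Δh/L) = 12.74 × 2410 × (1.22/7.240) = 5175 m³/day.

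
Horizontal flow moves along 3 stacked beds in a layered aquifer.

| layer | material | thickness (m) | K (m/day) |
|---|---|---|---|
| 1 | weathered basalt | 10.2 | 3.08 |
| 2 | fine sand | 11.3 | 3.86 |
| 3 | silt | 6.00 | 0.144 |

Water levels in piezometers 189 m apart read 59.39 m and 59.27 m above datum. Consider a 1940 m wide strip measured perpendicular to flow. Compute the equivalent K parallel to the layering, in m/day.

2.76

Flow is parallel to layering, so each bed carries its own Darcy discharge and the transmissivities add.
Σ(K_i·b_i) = 3.08×10.2 + 3.86×11.3 + 0.144×6.00 = 75.90 m²/day.
Total thickness b = 27.50 m, so K_eq = Σ(K_i·b_i)/b = 2.760 m/day.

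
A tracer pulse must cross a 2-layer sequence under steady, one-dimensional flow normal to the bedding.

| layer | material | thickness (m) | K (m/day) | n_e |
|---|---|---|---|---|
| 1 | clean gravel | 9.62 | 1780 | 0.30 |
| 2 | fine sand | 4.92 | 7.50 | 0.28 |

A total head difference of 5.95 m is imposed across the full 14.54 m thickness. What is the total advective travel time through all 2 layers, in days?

With flow normal to the layers, continuity requires the same specific discharge q through every layer.
Σ(b_i/K_i) = 9.62/1780 + 4.92/7.50 = 0.6614 d.
q = Δh / Σ(b_i/K_i) = 5.95 / 0.6614 = 8.996 m/day.
In each layer the seepage velocity is v_i = q/n_i, so the layer transit time is t_i = b_i·n_i / q:
  layer 1 (clean gravel): t_1 = 9.62 × 0.30 / 8.996 = 0.3208 d
  layer 2 (fine sand): t_2 = 4.92 × 0.28 / 8.996 = 0.1531 d
Total t = Σ t_i = 0.4739 days.

0.474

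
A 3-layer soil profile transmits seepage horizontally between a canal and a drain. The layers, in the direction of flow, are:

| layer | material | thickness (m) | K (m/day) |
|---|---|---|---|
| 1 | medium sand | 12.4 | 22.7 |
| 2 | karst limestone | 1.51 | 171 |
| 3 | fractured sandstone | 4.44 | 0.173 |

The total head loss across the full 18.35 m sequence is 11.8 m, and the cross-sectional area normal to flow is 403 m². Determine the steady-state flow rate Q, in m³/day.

Flow is perpendicular to layering, so the layers act in series and the equivalent K is the thickness-weighted harmonic mean.
Total thickness L = 12.4 + 1.51 + 4.44 = 18.35 m.
Σ(b_i/K_i) = 12.4/22.7 + 1.51/171 + 4.44/0.173 = 26.22 d.
K_eq = L / Σ(b_i/K_i) = 18.35 / 26.22 = 0.6999 m/day.
Q = K_eq · A · (Δh/L) = 0.6999 × 403 × (11.8/18.35) = 181.4 m³/day.

181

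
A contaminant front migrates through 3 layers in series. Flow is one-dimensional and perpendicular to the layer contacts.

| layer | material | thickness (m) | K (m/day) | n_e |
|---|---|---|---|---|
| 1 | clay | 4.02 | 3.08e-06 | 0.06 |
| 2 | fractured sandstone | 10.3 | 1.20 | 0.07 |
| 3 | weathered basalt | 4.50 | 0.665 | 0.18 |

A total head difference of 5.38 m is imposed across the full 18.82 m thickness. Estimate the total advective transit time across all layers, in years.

With flow normal to the layers, continuity requires the same specific discharge q through every layer.
Σ(b_i/K_i) = 4.02/3.08e-06 + 10.3/1.20 + 4.50/0.665 = 1.305e+06 d.
q = Δh / Σ(b_i/K_i) = 5.38 / 1.305e+06 = 4.122e-06 m/day.
In each layer the seepage velocity is v_i = q/n_i, so the layer transit time is t_i = b_i·n_i / q:
  layer 1 (clay): t_1 = 4.02 × 0.06 / 4.122e-06 = 58516 d
  layer 2 (fractured sandstone): t_2 = 10.3 × 0.07 / 4.122e-06 = 1.749e+05 d
  layer 3 (weathered basalt): t_3 = 4.50 × 0.18 / 4.122e-06 = 1.965e+05 d
Total t = Σ t_i = 4.299e+05 days = 1177 years.

1180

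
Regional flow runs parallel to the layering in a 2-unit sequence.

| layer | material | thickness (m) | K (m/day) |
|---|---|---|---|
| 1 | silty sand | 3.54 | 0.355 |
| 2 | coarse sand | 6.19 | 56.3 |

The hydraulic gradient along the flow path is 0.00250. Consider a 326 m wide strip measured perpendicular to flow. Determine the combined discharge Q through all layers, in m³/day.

285

Flow is parallel to layering, so each bed carries its own Darcy discharge and the transmissivities add.
Σ(K_i·b_i) = 0.355×3.54 + 56.3×6.19 = 349.8 m²/day.
Hydraulic gradient i = 0.00250.
Q = Σ(K_i·b_i) · W · i = 349.8 × 326 × 0.002500 = 285.0 m³/day.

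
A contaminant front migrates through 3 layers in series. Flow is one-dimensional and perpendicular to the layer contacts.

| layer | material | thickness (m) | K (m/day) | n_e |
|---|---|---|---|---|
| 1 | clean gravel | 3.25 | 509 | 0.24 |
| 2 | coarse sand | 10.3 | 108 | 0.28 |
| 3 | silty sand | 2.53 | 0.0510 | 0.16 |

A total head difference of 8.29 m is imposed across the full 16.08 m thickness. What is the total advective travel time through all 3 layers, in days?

With flow normal to the layers, continuity requires the same specific discharge q through every layer.
Σ(b_i/K_i) = 3.25/509 + 10.3/108 + 2.53/0.0510 = 49.71 d.
q = Δh / Σ(b_i/K_i) = 8.29 / 49.71 = 0.1668 m/day.
In each layer the seepage velocity is v_i = q/n_i, so the layer transit time is t_i = b_i·n_i / q:
  layer 1 (clean gravel): t_1 = 3.25 × 0.24 / 0.1668 = 4.677 d
  layer 2 (coarse sand): t_2 = 10.3 × 0.28 / 0.1668 = 17.29 d
  layer 3 (silty sand): t_3 = 2.53 × 0.16 / 0.1668 = 2.427 d
Total t = Σ t_i = 24.40 days.

24.4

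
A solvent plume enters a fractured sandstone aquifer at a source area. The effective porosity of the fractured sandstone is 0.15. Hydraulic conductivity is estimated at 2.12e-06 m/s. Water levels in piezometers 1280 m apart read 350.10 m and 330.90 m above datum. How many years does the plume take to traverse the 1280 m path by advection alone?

Convert K: 2.12e-06 m/s × 86400 = 0.1832 m/day.
Hydraulic gradient i = (350.10 − 330.90) / 1280 = 19.2 / 1280 = 0.01500.
Darcy flux q = K · i = 0.1832 × 0.01500 = 0.002748 m/day.
Seepage velocity v = q / n_e = 0.002748 / 0.15 = 0.01832 m/day.
Travel time t = L / v = 1280 / 0.01832 = 69881 days = 191.3 years.

191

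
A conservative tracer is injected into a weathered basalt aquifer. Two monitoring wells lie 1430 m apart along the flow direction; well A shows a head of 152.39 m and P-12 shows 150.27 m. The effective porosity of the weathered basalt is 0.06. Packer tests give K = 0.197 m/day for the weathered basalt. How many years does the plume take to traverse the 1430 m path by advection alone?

804

Hydraulic gradient i = (152.39 − 150.27) / 1430 = 2.12 / 1430 = 0.001483.
Darcy flux q = K · i = 0.1970 × 0.001483 = 0.0002921 m/day.
Seepage velocity v = q / n_e = 0.0002921 / 0.06 = 0.004868 m/day.
Travel time t = L / v = 1430 / 0.004868 = 2.938e+05 days = 804.3 years.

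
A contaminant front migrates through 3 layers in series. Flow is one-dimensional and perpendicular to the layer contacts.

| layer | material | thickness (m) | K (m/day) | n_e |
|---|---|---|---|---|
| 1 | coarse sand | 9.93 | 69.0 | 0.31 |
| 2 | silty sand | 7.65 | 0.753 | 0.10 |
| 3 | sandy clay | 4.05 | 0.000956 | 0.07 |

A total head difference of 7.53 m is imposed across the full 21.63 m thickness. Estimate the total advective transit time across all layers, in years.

With flow normal to the layers, continuity requires the same specific discharge q through every layer.
Σ(b_i/K_i) = 9.93/69.0 + 7.65/0.753 + 4.05/0.000956 = 4247 d.
q = Δh / Σ(b_i/K_i) = 7.53 / 4247 = 0.001773 m/day.
In each layer the seepage velocity is v_i = q/n_i, so the layer transit time is t_i = b_i·n_i / q:
  layer 1 (coarse sand): t_1 = 9.93 × 0.31 / 0.001773 = 1736 d
  layer 2 (silty sand): t_2 = 7.65 × 0.10 / 0.001773 = 431.4 d
  layer 3 (sandy clay): t_3 = 4.05 × 0.07 / 0.001773 = 159.9 d
Total t = Σ t_i = 2327 days = 6.372 years.

6.37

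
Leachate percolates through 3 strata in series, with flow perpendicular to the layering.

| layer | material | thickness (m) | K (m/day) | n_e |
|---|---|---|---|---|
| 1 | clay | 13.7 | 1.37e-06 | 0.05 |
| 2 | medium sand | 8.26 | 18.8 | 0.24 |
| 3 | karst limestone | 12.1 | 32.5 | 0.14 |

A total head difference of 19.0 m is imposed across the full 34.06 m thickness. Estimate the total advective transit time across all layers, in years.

With flow normal to the layers, continuity requires the same specific discharge q through every layer.
Σ(b_i/K_i) = 13.7/1.37e-06 + 8.26/18.8 + 12.1/32.5 = 1.000e+07 d.
q = Δh / Σ(b_i/K_i) = 19.0 / 1.000e+07 = 1.900e-06 m/day.
In each layer the seepage velocity is v_i = q/n_i, so the layer transit time is t_i = b_i·n_i / q:
  layer 1 (clay): t_1 = 13.7 × 0.05 / 1.900e-06 = 3.605e+05 d
  layer 2 (medium sand): t_2 = 8.26 × 0.24 / 1.900e-06 = 1.043e+06 d
  layer 3 (karst limestone): t_3 = 12.1 × 0.14 / 1.900e-06 = 8.916e+05 d
Total t = Σ t_i = 2.295e+06 days = 6285 years.

6280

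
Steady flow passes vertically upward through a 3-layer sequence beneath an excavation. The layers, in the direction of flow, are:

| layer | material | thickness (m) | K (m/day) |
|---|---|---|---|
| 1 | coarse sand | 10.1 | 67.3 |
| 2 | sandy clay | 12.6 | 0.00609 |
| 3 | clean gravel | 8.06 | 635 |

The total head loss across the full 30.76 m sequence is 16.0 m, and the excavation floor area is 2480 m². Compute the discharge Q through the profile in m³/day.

Flow is perpendicular to layering, so the layers act in series and the equivalent K is the thickness-weighted harmonic mean.
Total thickness L = 10.1 + 12.6 + 8.06 = 30.76 m.
Σ(b_i/K_i) = 10.1/67.3 + 12.6/0.00609 + 8.06/635 = 2069 d.
K_eq = L / Σ(b_i/K_i) = 30.76 / 2069 = 0.01487 m/day.
Q = K_eq · A · (Δh/L) = 0.01487 × 2480 × (16.0/30.76) = 19.18 m³/day.

19.2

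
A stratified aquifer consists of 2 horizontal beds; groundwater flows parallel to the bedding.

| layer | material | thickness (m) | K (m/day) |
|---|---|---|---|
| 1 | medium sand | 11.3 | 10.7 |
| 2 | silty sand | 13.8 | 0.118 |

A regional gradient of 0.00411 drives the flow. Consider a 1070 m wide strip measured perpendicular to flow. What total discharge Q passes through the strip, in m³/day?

Flow is parallel to layering, so each bed carries its own Darcy discharge and the transmissivities add.
Σ(K_i·b_i) = 10.7×11.3 + 0.118×13.8 = 122.5 m²/day.
Hydraulic gradient i = 0.00411.
Q = Σ(K_i·b_i) · W · i = 122.5 × 1070 × 0.004110 = 538.9 m³/day.

539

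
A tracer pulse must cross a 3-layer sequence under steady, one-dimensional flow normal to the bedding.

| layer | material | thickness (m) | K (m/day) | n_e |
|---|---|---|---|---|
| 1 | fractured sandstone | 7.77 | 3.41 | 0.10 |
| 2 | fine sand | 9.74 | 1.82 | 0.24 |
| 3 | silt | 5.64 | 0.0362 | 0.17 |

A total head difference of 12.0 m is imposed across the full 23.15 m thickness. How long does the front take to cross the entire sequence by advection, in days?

55.5

With flow normal to the layers, continuity requires the same specific discharge q through every layer.
Σ(b_i/K_i) = 7.77/3.41 + 9.74/1.82 + 5.64/0.0362 = 163.4 d.
q = Δh / Σ(b_i/K_i) = 12.0 / 163.4 = 0.07343 m/day.
In each layer the seepage velocity is v_i = q/n_i, so the layer transit time is t_i = b_i·n_i / q:
  layer 1 (fractured sandstone): t_1 = 7.77 × 0.10 / 0.07343 = 10.58 d
  layer 2 (fine sand): t_2 = 9.74 × 0.24 / 0.07343 = 31.84 d
  layer 3 (silt): t_3 = 5.64 × 0.17 / 0.07343 = 13.06 d
Total t = Σ t_i = 55.48 days.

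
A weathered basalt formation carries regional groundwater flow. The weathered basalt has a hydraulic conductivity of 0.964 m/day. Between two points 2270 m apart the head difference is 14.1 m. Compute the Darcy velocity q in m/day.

Hydraulic gradient i = Δh / L = 14.1 / 2270 = 0.006211.
Specific discharge q = K · i = 0.9640 × 0.006211 = 0.005988 m/day.

0.00599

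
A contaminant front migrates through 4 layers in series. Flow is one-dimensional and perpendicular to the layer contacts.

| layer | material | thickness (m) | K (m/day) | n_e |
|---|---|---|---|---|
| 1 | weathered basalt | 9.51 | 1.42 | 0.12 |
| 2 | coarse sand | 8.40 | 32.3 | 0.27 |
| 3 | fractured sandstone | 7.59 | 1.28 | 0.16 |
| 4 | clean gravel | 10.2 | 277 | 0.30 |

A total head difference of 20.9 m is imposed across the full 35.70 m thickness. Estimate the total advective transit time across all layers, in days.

4.75

With flow normal to the layers, continuity requires the same specific discharge q through every layer.
Σ(b_i/K_i) = 9.51/1.42 + 8.40/32.3 + 7.59/1.28 + 10.2/277 = 12.92 d.
q = Δh / Σ(b_i/K_i) = 20.9 / 12.92 = 1.617 m/day.
In each layer the seepage velocity is v_i = q/n_i, so the layer transit time is t_i = b_i·n_i / q:
  layer 1 (weathered basalt): t_1 = 9.51 × 0.12 / 1.617 = 0.7057 d
  layer 2 (coarse sand): t_2 = 8.40 × 0.27 / 1.617 = 1.402 d
  layer 3 (fractured sandstone): t_3 = 7.59 × 0.16 / 1.617 = 0.7509 d
  layer 4 (clean gravel): t_4 = 10.2 × 0.30 / 1.617 = 1.892 d
Total t = Σ t_i = 4.751 days.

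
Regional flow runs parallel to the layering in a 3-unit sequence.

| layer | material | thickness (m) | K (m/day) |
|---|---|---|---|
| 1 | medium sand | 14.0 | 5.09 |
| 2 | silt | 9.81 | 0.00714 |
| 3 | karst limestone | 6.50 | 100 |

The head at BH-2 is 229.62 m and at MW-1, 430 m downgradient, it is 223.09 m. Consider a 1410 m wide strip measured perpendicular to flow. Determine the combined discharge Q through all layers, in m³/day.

15400

Flow is parallel to layering, so each bed carries its own Darcy discharge and the transmissivities add.
Σ(K_i·b_i) = 5.09×14.0 + 0.00714×9.81 + 100×6.50 = 721.3 m²/day.
Hydraulic gradient i = (229.62 − 223.09) / 430 = 6.53 / 430 = 0.01519.
Q = Σ(K_i·b_i) · W · i = 721.3 × 1410 × 0.01519 = 15445 m³/day.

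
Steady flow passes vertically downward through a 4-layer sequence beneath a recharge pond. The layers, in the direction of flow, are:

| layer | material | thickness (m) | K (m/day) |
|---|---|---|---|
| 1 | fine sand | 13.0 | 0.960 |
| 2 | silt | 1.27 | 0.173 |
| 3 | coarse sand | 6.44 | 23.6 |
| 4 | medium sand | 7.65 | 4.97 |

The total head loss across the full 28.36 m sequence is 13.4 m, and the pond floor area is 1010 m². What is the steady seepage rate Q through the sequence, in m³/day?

Flow is perpendicular to layering, so the layers act in series and the equivalent K is the thickness-weighted harmonic mean.
Total thickness L = 13.0 + 1.27 + 6.44 + 7.65 = 28.36 m.
Σ(b_i/K_i) = 13.0/0.960 + 1.27/0.173 + 6.44/23.6 + 7.65/4.97 = 22.69 d.
K_eq = L / Σ(b_i/K_i) = 28.36 / 22.69 = 1.250 m/day.
Q = K_eq · A · (Δh/L) = 1.250 × 1010 × (13.4/28.36) = 596.3 m³/day.

596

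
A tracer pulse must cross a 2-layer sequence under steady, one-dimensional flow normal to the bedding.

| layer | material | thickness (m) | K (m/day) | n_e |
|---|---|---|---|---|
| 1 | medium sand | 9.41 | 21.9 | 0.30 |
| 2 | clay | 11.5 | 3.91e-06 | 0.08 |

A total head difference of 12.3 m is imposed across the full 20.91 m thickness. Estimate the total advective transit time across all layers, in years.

With flow normal to the layers, continuity requires the same specific discharge q through every layer.
Σ(b_i/K_i) = 9.41/21.9 + 11.5/3.91e-06 = 2.941e+06 d.
q = Δh / Σ(b_i/K_i) = 12.3 / 2.941e+06 = 4.182e-06 m/day.
In each layer the seepage velocity is v_i = q/n_i, so the layer transit time is t_i = b_i·n_i / q:
  layer 1 (medium sand): t_1 = 9.41 × 0.30 / 4.182e-06 = 6.750e+05 d
  layer 2 (clay): t_2 = 11.5 × 0.08 / 4.182e-06 = 2.200e+05 d
Total t = Σ t_i = 8.950e+05 days = 2450 years.

2450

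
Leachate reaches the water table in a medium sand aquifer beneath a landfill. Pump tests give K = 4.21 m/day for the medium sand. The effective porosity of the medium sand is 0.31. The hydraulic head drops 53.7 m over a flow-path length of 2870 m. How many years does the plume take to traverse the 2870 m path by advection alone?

Hydraulic gradient i = Δh / L = 53.7 / 2870 = 0.01871.
Darcy flux q = K · i = 4.210 × 0.01871 = 0.07877 m/day.
Seepage velocity v = q / n_e = 0.07877 / 0.31 = 0.2541 m/day.
Travel time t = L / v = 2870 / 0.2541 = 11295 days = 30.92 years.

30.9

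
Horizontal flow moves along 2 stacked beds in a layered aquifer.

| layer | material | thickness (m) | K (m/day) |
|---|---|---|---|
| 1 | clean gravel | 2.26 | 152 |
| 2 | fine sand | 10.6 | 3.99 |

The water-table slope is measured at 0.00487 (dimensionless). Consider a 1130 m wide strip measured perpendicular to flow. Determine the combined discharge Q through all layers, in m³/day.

Flow is parallel to layering, so each bed carries its own Darcy discharge and the transmissivities add.
Σ(K_i·b_i) = 152×2.26 + 3.99×10.6 = 385.8 m²/day.
Hydraulic gradient i = 0.00487.
Q = Σ(K_i·b_i) · W · i = 385.8 × 1130 × 0.004870 = 2123 m³/day.

2120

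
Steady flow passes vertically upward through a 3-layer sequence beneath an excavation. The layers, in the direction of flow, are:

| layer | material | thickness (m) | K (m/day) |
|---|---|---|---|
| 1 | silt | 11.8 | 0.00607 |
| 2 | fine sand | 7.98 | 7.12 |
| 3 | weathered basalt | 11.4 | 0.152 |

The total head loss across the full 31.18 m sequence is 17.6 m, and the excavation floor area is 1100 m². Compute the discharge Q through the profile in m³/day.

Flow is perpendicular to layering, so the layers act in series and the equivalent K is the thickness-weighted harmonic mean.
Total thickness L = 11.8 + 7.98 + 11.4 = 31.18 m.
Σ(b_i/K_i) = 11.8/0.00607 + 7.98/7.12 + 11.4/0.152 = 2020 d.
K_eq = L / Σ(b_i/K_i) = 31.18 / 2020 = 0.01543 m/day.
Q = K_eq · A · (Δh/L) = 0.01543 × 1100 × (17.6/31.18) = 9.584 m³/day.

9.58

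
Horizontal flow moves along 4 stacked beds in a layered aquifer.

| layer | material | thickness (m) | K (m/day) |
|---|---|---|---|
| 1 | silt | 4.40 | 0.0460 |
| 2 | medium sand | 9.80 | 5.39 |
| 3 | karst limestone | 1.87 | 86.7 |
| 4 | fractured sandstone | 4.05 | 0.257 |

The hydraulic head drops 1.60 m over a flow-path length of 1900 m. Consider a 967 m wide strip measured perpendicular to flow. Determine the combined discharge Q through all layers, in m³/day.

Flow is parallel to layering, so each bed carries its own Darcy discharge and the transmissivities add.
Σ(K_i·b_i) = 0.0460×4.40 + 5.39×9.80 + 86.7×1.87 + 0.257×4.05 = 216.2 m²/day.
Hydraulic gradient i = Δh / L = 1.60 / 1900 = 0.0008421.
Q = Σ(K_i·b_i) · W · i = 216.2 × 967 × 0.0008421 = 176.1 m³/day.

176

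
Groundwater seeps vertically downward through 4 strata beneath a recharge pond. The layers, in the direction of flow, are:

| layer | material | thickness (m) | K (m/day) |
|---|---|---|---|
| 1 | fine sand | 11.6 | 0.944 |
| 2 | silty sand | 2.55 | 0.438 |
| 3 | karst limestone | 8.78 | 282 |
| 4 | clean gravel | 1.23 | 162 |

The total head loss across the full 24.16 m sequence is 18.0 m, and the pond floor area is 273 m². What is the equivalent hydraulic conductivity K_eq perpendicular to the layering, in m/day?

Flow is perpendicular to layering, so the layers act in series and the equivalent K is the thickness-weighted harmonic mean.
Total thickness L = 11.6 + 2.55 + 8.78 + 1.23 = 24.16 m.
Σ(b_i/K_i) = 11.6/0.944 + 2.55/0.438 + 8.78/282 + 1.23/162 = 18.15 d.
K_eq = L / Σ(b_i/K_i) = 24.16 / 18.15 = 1.331 m/day.

1.33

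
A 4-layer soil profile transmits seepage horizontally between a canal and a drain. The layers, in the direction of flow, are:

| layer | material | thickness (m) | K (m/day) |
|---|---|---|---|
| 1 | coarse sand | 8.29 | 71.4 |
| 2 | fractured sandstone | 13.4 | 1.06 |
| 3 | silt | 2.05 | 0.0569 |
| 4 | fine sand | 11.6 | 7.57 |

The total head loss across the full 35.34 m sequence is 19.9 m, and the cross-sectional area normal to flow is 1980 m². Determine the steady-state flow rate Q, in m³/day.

Flow is perpendicular to layering, so the layers act in series and the equivalent K is the thickness-weighted harmonic mean.
Total thickness L = 8.29 + 13.4 + 2.05 + 11.6 = 35.34 m.
Σ(b_i/K_i) = 8.29/71.4 + 13.4/1.06 + 2.05/0.0569 + 11.6/7.57 = 50.32 d.
K_eq = L / Σ(b_i/K_i) = 35.34 / 50.32 = 0.7023 m/day.
Q = K_eq · A · (Δh/L) = 0.7023 × 1980 × (19.9/35.34) = 783.1 m³/day.

783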